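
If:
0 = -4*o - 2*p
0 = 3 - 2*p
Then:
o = -3/4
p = 3/2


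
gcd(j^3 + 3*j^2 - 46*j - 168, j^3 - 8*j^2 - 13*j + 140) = j^2 - 3*j - 28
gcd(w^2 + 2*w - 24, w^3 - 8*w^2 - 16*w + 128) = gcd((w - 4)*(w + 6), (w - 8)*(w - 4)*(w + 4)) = w - 4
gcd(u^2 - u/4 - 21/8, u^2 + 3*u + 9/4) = u + 3/2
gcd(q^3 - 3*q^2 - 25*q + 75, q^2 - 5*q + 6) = q - 3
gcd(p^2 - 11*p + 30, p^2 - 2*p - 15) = p - 5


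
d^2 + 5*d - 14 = (d - 2)*(d + 7)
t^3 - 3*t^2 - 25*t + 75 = (t - 5)*(t - 3)*(t + 5)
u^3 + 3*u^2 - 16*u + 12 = (u - 2)*(u - 1)*(u + 6)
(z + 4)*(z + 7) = z^2 + 11*z + 28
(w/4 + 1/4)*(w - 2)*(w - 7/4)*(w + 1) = w^4/4 - 7*w^3/16 - 3*w^2/4 + 13*w/16 + 7/8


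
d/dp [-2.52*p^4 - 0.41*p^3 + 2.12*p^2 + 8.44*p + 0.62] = -10.08*p^3 - 1.23*p^2 + 4.24*p + 8.44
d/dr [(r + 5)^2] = 2*r + 10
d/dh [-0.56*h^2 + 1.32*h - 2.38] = 1.32 - 1.12*h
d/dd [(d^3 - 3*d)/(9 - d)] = (-2*d^3 + 27*d^2 - 27)/(d^2 - 18*d + 81)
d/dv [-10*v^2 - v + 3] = -20*v - 1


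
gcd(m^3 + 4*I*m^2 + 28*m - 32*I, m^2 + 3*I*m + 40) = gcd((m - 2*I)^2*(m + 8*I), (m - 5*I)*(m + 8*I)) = m + 8*I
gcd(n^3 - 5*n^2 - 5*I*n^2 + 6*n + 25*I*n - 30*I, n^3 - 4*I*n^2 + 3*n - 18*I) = 1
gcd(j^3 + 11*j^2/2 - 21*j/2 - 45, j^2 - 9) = j - 3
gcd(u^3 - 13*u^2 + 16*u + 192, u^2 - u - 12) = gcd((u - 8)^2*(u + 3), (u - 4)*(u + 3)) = u + 3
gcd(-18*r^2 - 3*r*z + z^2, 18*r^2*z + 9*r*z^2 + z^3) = 3*r + z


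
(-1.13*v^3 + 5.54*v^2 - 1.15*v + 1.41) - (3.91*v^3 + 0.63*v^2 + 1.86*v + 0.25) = -5.04*v^3 + 4.91*v^2 - 3.01*v + 1.16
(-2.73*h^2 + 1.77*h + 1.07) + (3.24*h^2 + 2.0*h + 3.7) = 0.51*h^2 + 3.77*h + 4.77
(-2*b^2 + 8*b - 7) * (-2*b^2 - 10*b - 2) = 4*b^4 + 4*b^3 - 62*b^2 + 54*b + 14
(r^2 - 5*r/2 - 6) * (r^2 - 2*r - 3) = r^4 - 9*r^3/2 - 4*r^2 + 39*r/2 + 18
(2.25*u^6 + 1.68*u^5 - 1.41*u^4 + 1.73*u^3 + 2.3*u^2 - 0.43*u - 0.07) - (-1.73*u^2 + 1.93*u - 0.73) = 2.25*u^6 + 1.68*u^5 - 1.41*u^4 + 1.73*u^3 + 4.03*u^2 - 2.36*u + 0.66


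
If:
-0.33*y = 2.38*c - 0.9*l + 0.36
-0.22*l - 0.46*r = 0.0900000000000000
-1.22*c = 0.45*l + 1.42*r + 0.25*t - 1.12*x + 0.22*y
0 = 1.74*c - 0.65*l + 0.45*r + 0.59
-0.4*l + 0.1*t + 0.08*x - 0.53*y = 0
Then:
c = 0.284423483779972 - 0.578896332863188*y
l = 1.15214210155148 - 1.16419252468265*y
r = 0.556787729196051*y - 0.746676657263752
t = 0.67880209001154*y + 4.02837334914733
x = 0.725243821323247 - 0.044465235927683*y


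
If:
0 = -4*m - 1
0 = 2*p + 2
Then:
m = -1/4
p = -1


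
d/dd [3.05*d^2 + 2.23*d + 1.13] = 6.1*d + 2.23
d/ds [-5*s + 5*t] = -5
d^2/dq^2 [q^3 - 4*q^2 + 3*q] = 6*q - 8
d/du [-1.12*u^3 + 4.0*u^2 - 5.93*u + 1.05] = -3.36*u^2 + 8.0*u - 5.93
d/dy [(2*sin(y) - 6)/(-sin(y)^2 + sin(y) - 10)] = 2*(sin(y)^2 - 6*sin(y) - 7)*cos(y)/(sin(y)^2 - sin(y) + 10)^2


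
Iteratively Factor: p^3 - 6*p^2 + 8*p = (p)*(p^2 - 6*p + 8) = p*(p - 4)*(p - 2)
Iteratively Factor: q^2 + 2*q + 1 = (q + 1)*(q + 1)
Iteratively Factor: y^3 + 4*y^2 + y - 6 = (y + 3)*(y^2 + y - 2) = (y + 2)*(y + 3)*(y - 1)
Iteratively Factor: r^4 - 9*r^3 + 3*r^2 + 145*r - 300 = (r - 5)*(r^3 - 4*r^2 - 17*r + 60) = (r - 5)*(r + 4)*(r^2 - 8*r + 15) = (r - 5)^2*(r + 4)*(r - 3)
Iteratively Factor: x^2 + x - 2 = (x - 1)*(x + 2)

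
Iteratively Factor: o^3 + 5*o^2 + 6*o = (o)*(o^2 + 5*o + 6) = o*(o + 2)*(o + 3)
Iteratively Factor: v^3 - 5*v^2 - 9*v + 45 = (v + 3)*(v^2 - 8*v + 15) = (v - 3)*(v + 3)*(v - 5)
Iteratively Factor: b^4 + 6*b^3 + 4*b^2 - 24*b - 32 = (b + 2)*(b^3 + 4*b^2 - 4*b - 16) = (b - 2)*(b + 2)*(b^2 + 6*b + 8) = (b - 2)*(b + 2)^2*(b + 4)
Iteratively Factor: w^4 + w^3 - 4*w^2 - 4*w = (w + 2)*(w^3 - w^2 - 2*w) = w*(w + 2)*(w^2 - w - 2) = w*(w - 2)*(w + 2)*(w + 1)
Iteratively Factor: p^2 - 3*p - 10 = (p + 2)*(p - 5)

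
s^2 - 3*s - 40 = (s - 8)*(s + 5)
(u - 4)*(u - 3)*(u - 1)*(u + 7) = u^4 - u^3 - 37*u^2 + 121*u - 84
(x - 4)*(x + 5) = x^2 + x - 20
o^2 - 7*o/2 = o*(o - 7/2)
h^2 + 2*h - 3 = (h - 1)*(h + 3)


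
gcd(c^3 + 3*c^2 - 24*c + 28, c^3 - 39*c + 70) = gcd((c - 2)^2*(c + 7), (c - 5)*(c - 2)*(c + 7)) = c^2 + 5*c - 14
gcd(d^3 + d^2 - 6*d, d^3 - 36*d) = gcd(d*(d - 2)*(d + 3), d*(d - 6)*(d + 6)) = d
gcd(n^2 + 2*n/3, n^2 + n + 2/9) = n + 2/3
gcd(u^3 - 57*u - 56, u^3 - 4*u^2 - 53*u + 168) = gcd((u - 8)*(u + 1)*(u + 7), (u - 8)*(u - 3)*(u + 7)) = u^2 - u - 56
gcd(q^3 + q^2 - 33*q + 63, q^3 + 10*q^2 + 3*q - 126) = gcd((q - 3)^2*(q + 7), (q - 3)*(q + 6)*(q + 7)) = q^2 + 4*q - 21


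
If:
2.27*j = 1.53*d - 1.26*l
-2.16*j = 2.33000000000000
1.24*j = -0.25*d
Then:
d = 5.35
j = -1.08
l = 8.44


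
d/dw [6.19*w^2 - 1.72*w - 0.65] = 12.38*w - 1.72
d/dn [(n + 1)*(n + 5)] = 2*n + 6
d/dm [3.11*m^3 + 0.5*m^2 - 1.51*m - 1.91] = 9.33*m^2 + 1.0*m - 1.51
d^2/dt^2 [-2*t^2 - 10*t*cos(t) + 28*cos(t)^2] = 10*t*cos(t) + 112*sin(t)^2 + 20*sin(t) - 60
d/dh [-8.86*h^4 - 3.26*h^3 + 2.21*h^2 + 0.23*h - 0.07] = -35.44*h^3 - 9.78*h^2 + 4.42*h + 0.23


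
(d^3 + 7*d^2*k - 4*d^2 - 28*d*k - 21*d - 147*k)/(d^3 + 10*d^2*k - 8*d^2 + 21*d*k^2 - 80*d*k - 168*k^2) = (d^2 - 4*d - 21)/(d^2 + 3*d*k - 8*d - 24*k)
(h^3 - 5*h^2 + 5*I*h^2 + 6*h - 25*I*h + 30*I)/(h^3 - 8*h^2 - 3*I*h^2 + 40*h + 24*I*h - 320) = (h^2 - 5*h + 6)/(h^2 - 8*h*(1 + I) + 64*I)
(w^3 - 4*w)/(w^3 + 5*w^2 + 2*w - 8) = w*(w - 2)/(w^2 + 3*w - 4)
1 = 1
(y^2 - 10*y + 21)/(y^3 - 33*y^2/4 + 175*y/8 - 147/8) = 8*(y - 7)/(8*y^2 - 42*y + 49)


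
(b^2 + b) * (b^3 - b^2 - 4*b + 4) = b^5 - 5*b^3 + 4*b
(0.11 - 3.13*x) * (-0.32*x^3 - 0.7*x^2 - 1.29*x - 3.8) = 1.0016*x^4 + 2.1558*x^3 + 3.9607*x^2 + 11.7521*x - 0.418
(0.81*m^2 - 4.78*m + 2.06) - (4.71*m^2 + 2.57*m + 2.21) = -3.9*m^2 - 7.35*m - 0.15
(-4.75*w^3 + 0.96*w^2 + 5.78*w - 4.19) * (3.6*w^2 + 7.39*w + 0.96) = -17.1*w^5 - 31.6465*w^4 + 23.3424*w^3 + 28.5518*w^2 - 25.4153*w - 4.0224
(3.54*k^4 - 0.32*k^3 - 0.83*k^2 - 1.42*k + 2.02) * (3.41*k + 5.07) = 12.0714*k^5 + 16.8566*k^4 - 4.4527*k^3 - 9.0503*k^2 - 0.311199999999999*k + 10.2414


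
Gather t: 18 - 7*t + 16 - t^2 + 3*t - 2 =-t^2 - 4*t + 32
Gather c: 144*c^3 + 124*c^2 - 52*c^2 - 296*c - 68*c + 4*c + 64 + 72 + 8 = 144*c^3 + 72*c^2 - 360*c + 144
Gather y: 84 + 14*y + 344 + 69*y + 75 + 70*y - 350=153*y + 153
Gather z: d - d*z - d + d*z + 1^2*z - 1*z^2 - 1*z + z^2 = 0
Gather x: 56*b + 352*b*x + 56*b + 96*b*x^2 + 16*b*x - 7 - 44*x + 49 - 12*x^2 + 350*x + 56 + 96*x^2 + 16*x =112*b + x^2*(96*b + 84) + x*(368*b + 322) + 98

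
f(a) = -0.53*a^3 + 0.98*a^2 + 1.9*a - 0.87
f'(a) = -1.59*a^2 + 1.96*a + 1.9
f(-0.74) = -1.52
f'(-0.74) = -0.42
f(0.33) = -0.16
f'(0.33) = 2.37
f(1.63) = 2.54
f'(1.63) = 0.87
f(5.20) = -39.01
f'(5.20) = -30.90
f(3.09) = -1.28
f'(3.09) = -7.23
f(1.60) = 2.51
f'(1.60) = 0.97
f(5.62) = -53.32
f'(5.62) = -37.30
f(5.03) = -33.97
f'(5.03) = -28.47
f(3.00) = -0.66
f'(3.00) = -6.53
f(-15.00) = 1979.88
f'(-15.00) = -385.25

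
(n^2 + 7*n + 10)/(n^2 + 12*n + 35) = (n + 2)/(n + 7)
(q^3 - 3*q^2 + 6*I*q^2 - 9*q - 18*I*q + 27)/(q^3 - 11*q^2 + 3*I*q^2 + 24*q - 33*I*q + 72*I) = (q + 3*I)/(q - 8)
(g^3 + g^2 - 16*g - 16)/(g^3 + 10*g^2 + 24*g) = (g^2 - 3*g - 4)/(g*(g + 6))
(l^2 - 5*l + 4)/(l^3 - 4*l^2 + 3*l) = (l - 4)/(l*(l - 3))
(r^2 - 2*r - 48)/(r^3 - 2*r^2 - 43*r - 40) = (r + 6)/(r^2 + 6*r + 5)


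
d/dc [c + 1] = 1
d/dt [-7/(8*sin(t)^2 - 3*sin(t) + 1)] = 7*(16*sin(t) - 3)*cos(t)/(8*sin(t)^2 - 3*sin(t) + 1)^2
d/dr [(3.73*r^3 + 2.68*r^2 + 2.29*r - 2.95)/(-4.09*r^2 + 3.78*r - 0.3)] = (-15.2557*r^4 + 28.1988*r^3 + 16.1395*r^2 - 25.739*r + 10.464)/(16.7281*r^4 - 30.9204*r^3 + 16.7424*r^2 - 2.268*r + 0.09)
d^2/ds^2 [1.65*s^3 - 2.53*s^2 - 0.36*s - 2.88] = 9.9*s - 5.06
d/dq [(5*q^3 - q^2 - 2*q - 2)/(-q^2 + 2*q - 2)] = (-5*q^4 + 20*q^3 - 34*q^2 + 8)/(q^4 - 4*q^3 + 8*q^2 - 8*q + 4)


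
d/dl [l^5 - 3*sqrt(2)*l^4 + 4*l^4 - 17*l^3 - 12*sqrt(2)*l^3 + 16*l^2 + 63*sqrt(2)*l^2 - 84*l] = 5*l^4 - 12*sqrt(2)*l^3 + 16*l^3 - 51*l^2 - 36*sqrt(2)*l^2 + 32*l + 126*sqrt(2)*l - 84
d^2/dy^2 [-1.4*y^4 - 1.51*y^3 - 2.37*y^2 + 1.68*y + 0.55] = -16.8*y^2 - 9.06*y - 4.74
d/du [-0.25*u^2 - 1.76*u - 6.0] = -0.5*u - 1.76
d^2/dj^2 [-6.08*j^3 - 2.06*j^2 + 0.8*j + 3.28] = -36.48*j - 4.12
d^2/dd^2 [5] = 0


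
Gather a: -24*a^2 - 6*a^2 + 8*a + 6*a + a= -30*a^2 + 15*a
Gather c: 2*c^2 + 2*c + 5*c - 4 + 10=2*c^2 + 7*c + 6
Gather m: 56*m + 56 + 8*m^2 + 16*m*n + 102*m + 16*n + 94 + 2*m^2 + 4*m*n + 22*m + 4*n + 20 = 10*m^2 + m*(20*n + 180) + 20*n + 170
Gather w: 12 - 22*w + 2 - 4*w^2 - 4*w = -4*w^2 - 26*w + 14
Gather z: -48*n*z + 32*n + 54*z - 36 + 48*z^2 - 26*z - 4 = 32*n + 48*z^2 + z*(28 - 48*n) - 40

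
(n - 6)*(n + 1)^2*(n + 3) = n^4 - n^3 - 23*n^2 - 39*n - 18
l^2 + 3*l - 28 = (l - 4)*(l + 7)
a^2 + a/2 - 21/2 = (a - 3)*(a + 7/2)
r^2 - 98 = (r - 7*sqrt(2))*(r + 7*sqrt(2))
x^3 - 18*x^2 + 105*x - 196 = (x - 7)^2*(x - 4)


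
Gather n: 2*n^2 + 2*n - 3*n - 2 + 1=2*n^2 - n - 1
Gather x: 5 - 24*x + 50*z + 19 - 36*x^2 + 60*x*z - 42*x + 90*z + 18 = -36*x^2 + x*(60*z - 66) + 140*z + 42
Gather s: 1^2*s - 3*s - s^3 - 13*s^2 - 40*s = -s^3 - 13*s^2 - 42*s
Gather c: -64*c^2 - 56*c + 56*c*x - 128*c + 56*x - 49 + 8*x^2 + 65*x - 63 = -64*c^2 + c*(56*x - 184) + 8*x^2 + 121*x - 112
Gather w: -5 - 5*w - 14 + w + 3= -4*w - 16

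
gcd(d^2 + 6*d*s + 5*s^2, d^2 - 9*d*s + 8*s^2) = 1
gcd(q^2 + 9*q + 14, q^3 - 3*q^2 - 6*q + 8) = q + 2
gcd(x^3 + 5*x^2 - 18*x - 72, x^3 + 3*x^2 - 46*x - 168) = x + 6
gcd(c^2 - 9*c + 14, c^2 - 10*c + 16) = c - 2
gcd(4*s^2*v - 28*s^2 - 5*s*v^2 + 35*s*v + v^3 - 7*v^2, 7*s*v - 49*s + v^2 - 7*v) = v - 7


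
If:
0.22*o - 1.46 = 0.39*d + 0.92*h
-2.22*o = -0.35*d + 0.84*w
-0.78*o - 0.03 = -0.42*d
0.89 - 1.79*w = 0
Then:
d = -0.39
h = -1.48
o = -0.25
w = 0.50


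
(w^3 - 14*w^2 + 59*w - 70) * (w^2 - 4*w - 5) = w^5 - 18*w^4 + 110*w^3 - 236*w^2 - 15*w + 350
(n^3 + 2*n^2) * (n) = n^4 + 2*n^3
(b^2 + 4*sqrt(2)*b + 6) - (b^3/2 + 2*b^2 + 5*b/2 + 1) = -b^3/2 - b^2 - 5*b/2 + 4*sqrt(2)*b + 5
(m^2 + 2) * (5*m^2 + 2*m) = 5*m^4 + 2*m^3 + 10*m^2 + 4*m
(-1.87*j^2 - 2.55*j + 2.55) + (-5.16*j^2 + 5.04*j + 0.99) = -7.03*j^2 + 2.49*j + 3.54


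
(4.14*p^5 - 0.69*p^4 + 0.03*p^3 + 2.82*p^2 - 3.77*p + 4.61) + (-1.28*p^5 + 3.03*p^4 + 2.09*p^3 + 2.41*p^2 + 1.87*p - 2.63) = 2.86*p^5 + 2.34*p^4 + 2.12*p^3 + 5.23*p^2 - 1.9*p + 1.98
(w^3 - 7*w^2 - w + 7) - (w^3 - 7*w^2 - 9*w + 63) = 8*w - 56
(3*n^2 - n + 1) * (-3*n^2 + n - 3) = -9*n^4 + 6*n^3 - 13*n^2 + 4*n - 3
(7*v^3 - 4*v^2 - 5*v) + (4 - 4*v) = 7*v^3 - 4*v^2 - 9*v + 4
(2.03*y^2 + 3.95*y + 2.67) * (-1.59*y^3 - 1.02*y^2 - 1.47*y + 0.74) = -3.2277*y^5 - 8.3511*y^4 - 11.2584*y^3 - 7.0277*y^2 - 1.0019*y + 1.9758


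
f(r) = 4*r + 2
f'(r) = 4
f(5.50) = 24.00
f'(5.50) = 4.00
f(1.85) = 9.40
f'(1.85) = 4.00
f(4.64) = 20.56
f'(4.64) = 4.00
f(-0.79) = -1.16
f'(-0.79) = 4.00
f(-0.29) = 0.84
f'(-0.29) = 4.00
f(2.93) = 13.72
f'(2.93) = 4.00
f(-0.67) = -0.68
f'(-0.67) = 4.00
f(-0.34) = 0.64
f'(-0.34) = 4.00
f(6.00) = 26.00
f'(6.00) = 4.00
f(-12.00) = -46.00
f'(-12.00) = 4.00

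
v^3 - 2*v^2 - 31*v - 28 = (v - 7)*(v + 1)*(v + 4)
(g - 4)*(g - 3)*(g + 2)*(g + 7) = g^4 + 2*g^3 - 37*g^2 + 10*g + 168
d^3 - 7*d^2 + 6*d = d*(d - 6)*(d - 1)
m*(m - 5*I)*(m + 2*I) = m^3 - 3*I*m^2 + 10*m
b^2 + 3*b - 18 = (b - 3)*(b + 6)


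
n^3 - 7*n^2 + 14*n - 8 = (n - 4)*(n - 2)*(n - 1)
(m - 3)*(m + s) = m^2 + m*s - 3*m - 3*s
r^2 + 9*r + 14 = (r + 2)*(r + 7)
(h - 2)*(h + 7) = h^2 + 5*h - 14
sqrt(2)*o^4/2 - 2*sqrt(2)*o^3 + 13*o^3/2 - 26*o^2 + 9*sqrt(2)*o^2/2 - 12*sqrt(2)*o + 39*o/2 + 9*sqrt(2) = (o - 3)*(o - 1)*(o + 6*sqrt(2))*(sqrt(2)*o/2 + 1/2)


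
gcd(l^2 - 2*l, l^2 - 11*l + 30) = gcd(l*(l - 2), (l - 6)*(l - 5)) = 1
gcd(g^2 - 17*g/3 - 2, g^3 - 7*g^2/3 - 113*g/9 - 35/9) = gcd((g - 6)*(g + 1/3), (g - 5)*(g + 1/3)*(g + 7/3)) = g + 1/3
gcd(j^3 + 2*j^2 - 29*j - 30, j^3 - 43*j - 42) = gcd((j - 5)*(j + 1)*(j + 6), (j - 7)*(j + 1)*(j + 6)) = j^2 + 7*j + 6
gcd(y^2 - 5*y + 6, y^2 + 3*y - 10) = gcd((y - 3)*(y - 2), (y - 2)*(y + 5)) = y - 2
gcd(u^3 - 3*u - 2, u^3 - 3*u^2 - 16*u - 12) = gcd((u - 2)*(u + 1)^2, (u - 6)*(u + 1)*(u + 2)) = u + 1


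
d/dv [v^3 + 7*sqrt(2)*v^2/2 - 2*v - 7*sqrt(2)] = 3*v^2 + 7*sqrt(2)*v - 2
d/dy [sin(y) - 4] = cos(y)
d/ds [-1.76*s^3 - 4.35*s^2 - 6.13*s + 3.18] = -5.28*s^2 - 8.7*s - 6.13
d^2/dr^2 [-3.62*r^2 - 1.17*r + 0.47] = -7.24000000000000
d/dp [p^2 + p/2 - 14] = 2*p + 1/2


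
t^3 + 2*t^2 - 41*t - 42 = (t - 6)*(t + 1)*(t + 7)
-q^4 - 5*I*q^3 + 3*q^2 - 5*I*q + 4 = (q - I)*(q + 4*I)*(-I*q + 1)^2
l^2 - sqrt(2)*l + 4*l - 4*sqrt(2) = (l + 4)*(l - sqrt(2))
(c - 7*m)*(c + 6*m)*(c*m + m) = c^3*m - c^2*m^2 + c^2*m - 42*c*m^3 - c*m^2 - 42*m^3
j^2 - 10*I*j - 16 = (j - 8*I)*(j - 2*I)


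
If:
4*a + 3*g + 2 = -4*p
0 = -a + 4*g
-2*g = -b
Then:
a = -16*p/19 - 8/19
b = -8*p/19 - 4/19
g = -4*p/19 - 2/19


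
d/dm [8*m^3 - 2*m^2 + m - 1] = 24*m^2 - 4*m + 1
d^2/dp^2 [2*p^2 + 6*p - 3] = 4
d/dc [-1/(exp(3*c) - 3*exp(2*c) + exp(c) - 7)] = (3*exp(2*c) - 6*exp(c) + 1)*exp(c)/(exp(3*c) - 3*exp(2*c) + exp(c) - 7)^2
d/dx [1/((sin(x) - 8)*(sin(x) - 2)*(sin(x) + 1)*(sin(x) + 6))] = (-4*sin(x)^3 + 9*sin(x)^2 + 96*sin(x) - 52)*cos(x)/((sin(x) - 8)^2*(sin(x) - 2)^2*(sin(x) + 1)^2*(sin(x) + 6)^2)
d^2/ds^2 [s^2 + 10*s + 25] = 2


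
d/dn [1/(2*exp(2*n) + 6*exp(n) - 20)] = (-exp(n) - 3/2)*exp(n)/(exp(2*n) + 3*exp(n) - 10)^2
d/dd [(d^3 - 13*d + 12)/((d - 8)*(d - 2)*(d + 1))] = (-9*d^4 + 38*d^3 - 105*d^2 + 216*d - 280)/(d^6 - 18*d^5 + 93*d^4 - 76*d^3 - 252*d^2 + 192*d + 256)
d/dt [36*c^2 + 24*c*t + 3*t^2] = 24*c + 6*t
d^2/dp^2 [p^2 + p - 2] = 2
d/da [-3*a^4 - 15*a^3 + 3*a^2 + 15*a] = -12*a^3 - 45*a^2 + 6*a + 15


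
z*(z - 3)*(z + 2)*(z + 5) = z^4 + 4*z^3 - 11*z^2 - 30*z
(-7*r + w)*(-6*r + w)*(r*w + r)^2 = 42*r^4*w^2 + 84*r^4*w + 42*r^4 - 13*r^3*w^3 - 26*r^3*w^2 - 13*r^3*w + r^2*w^4 + 2*r^2*w^3 + r^2*w^2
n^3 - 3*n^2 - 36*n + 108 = (n - 6)*(n - 3)*(n + 6)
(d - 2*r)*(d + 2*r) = d^2 - 4*r^2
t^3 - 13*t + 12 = (t - 3)*(t - 1)*(t + 4)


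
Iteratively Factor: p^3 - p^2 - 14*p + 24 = (p - 3)*(p^2 + 2*p - 8) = (p - 3)*(p + 4)*(p - 2)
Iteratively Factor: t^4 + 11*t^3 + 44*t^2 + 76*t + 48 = (t + 4)*(t^3 + 7*t^2 + 16*t + 12) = (t + 2)*(t + 4)*(t^2 + 5*t + 6) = (t + 2)*(t + 3)*(t + 4)*(t + 2)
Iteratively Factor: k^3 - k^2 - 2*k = (k)*(k^2 - k - 2) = k*(k + 1)*(k - 2)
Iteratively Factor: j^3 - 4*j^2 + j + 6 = (j - 2)*(j^2 - 2*j - 3) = (j - 2)*(j + 1)*(j - 3)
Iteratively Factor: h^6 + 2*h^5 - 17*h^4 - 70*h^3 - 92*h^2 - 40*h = (h + 2)*(h^5 - 17*h^3 - 36*h^2 - 20*h) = (h + 2)^2*(h^4 - 2*h^3 - 13*h^2 - 10*h) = h*(h + 2)^2*(h^3 - 2*h^2 - 13*h - 10) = h*(h + 2)^3*(h^2 - 4*h - 5) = h*(h - 5)*(h + 2)^3*(h + 1)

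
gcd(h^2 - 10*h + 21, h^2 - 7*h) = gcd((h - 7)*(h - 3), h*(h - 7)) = h - 7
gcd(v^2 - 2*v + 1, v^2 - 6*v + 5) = v - 1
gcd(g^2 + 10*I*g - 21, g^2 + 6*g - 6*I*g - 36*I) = 1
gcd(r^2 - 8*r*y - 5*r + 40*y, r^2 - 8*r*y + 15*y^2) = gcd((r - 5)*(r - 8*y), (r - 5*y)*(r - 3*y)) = 1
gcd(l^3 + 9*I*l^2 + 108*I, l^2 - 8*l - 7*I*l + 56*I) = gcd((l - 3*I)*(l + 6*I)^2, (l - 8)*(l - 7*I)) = 1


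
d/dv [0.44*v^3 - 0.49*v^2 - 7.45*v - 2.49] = 1.32*v^2 - 0.98*v - 7.45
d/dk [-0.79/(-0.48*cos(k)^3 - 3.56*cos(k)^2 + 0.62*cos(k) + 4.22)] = (1.1376*cos(k)^2 + 5.6248*cos(k) - 0.4898)*sin(k)/(0.48*cos(k)^3 + 3.56*cos(k)^2 - 0.62*cos(k) - 4.22)^2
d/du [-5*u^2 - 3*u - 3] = -10*u - 3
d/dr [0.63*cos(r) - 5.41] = -0.63*sin(r)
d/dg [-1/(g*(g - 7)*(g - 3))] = (g*(g - 7) + g*(g - 3) + (g - 7)*(g - 3))/(g^2*(g - 7)^2*(g - 3)^2)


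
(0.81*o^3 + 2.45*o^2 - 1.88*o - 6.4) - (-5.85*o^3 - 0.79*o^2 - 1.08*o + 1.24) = 6.66*o^3 + 3.24*o^2 - 0.8*o - 7.64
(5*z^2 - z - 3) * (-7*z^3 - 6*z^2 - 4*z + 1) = -35*z^5 - 23*z^4 + 7*z^3 + 27*z^2 + 11*z - 3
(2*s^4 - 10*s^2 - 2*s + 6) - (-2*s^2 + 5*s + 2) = 2*s^4 - 8*s^2 - 7*s + 4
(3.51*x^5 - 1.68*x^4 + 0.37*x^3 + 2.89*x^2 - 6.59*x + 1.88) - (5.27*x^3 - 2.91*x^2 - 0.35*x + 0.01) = 3.51*x^5 - 1.68*x^4 - 4.9*x^3 + 5.8*x^2 - 6.24*x + 1.87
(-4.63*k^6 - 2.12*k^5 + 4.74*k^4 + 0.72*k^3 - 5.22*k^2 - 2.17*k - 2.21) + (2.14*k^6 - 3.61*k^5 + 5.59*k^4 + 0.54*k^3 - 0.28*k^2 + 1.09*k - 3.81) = -2.49*k^6 - 5.73*k^5 + 10.33*k^4 + 1.26*k^3 - 5.5*k^2 - 1.08*k - 6.02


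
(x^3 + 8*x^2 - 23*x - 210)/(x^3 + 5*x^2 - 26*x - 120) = (x + 7)/(x + 4)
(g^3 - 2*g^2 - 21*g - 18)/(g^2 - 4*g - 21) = (g^2 - 5*g - 6)/(g - 7)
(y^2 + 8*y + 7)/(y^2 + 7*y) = (y + 1)/y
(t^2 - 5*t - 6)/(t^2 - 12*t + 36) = (t + 1)/(t - 6)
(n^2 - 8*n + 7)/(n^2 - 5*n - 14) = (n - 1)/(n + 2)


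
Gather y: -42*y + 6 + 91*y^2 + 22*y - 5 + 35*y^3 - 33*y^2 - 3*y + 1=35*y^3 + 58*y^2 - 23*y + 2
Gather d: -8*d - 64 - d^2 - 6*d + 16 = -d^2 - 14*d - 48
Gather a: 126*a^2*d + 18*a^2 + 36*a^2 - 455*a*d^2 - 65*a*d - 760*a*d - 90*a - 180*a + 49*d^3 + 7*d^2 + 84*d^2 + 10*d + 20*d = a^2*(126*d + 54) + a*(-455*d^2 - 825*d - 270) + 49*d^3 + 91*d^2 + 30*d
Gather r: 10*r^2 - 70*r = 10*r^2 - 70*r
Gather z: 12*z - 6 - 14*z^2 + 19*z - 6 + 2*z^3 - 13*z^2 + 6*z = 2*z^3 - 27*z^2 + 37*z - 12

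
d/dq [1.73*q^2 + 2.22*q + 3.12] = 3.46*q + 2.22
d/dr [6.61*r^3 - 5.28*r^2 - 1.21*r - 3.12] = 19.83*r^2 - 10.56*r - 1.21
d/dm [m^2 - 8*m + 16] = 2*m - 8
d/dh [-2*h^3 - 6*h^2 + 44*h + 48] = -6*h^2 - 12*h + 44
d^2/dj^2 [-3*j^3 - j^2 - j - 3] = -18*j - 2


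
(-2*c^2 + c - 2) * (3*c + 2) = -6*c^3 - c^2 - 4*c - 4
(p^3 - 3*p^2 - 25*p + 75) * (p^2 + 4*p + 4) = p^5 + p^4 - 33*p^3 - 37*p^2 + 200*p + 300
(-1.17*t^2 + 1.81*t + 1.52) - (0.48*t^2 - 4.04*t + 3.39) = -1.65*t^2 + 5.85*t - 1.87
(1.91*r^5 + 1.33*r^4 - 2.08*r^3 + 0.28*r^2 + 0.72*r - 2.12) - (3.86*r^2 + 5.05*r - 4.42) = 1.91*r^5 + 1.33*r^4 - 2.08*r^3 - 3.58*r^2 - 4.33*r + 2.3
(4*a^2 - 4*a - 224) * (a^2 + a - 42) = 4*a^4 - 396*a^2 - 56*a + 9408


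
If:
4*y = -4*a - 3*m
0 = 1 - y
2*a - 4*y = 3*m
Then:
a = 0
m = -4/3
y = 1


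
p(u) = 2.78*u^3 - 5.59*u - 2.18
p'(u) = 8.34*u^2 - 5.59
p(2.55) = 29.66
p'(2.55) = 48.64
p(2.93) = 51.37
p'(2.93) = 66.01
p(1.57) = -0.20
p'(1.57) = 14.97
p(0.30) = -3.78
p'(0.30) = -4.84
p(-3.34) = -87.09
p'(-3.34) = 87.45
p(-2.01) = -13.52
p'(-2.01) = 28.10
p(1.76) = 3.14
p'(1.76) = 20.24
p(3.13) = 65.57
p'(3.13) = 76.12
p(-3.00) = -60.47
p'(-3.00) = 69.47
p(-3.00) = -60.47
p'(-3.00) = 69.47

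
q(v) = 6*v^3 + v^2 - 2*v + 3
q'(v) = 18*v^2 + 2*v - 2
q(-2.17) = -49.26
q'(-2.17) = 78.42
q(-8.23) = -3257.46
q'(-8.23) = 1200.73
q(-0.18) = 3.36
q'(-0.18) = -1.78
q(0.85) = 5.71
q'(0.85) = 12.70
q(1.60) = 26.94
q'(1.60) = 47.28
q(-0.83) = 1.92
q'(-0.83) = 8.74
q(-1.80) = -25.15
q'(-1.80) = 52.72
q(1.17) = 11.64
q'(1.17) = 24.98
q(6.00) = 1323.00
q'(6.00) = 658.00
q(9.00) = 4440.00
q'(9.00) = 1474.00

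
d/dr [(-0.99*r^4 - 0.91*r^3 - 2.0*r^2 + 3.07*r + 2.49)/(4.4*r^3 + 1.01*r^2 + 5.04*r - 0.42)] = (-4.356*r^6 - 1.9998*r^5 - 7.0879*r^4 - 34.5256*r^3 - 44.9021*r^2 - 3.3498*r - 13.839)/(19.36*r^6 + 8.888*r^5 + 45.3721*r^4 + 6.4848*r^3 + 24.5532*r^2 - 4.2336*r + 0.1764)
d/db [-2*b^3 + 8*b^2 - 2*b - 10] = -6*b^2 + 16*b - 2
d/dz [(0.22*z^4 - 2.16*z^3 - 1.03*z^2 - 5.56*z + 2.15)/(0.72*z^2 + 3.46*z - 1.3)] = (0.3168*z^5 + 0.7284*z^4 - 16.0912*z^3 + 8.8634*z^2 - 0.417999999999999*z - 0.211)/(0.5184*z^4 + 4.9824*z^3 + 10.0996*z^2 - 8.996*z + 1.69)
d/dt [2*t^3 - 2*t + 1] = 6*t^2 - 2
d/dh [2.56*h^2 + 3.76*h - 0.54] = 5.12*h + 3.76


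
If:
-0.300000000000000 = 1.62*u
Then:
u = -0.19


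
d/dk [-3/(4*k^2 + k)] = 3*(8*k + 1)/(k^2*(4*k + 1)^2)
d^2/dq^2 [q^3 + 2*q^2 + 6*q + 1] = 6*q + 4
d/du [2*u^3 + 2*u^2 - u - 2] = 6*u^2 + 4*u - 1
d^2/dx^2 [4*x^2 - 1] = 8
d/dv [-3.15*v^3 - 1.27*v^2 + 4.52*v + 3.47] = -9.45*v^2 - 2.54*v + 4.52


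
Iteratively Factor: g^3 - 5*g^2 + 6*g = (g - 2)*(g^2 - 3*g) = (g - 3)*(g - 2)*(g)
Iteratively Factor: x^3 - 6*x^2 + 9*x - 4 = (x - 1)*(x^2 - 5*x + 4) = (x - 1)^2*(x - 4)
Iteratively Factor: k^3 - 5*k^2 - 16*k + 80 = (k - 4)*(k^2 - k - 20) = (k - 4)*(k + 4)*(k - 5)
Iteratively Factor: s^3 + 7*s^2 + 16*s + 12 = (s + 3)*(s^2 + 4*s + 4) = (s + 2)*(s + 3)*(s + 2)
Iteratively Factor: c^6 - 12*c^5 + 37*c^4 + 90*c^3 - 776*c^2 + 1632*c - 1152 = (c - 4)*(c^5 - 8*c^4 + 5*c^3 + 110*c^2 - 336*c + 288) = (c - 4)*(c + 4)*(c^4 - 12*c^3 + 53*c^2 - 102*c + 72) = (c - 4)*(c - 3)*(c + 4)*(c^3 - 9*c^2 + 26*c - 24) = (c - 4)*(c - 3)*(c - 2)*(c + 4)*(c^2 - 7*c + 12) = (c - 4)^2*(c - 3)*(c - 2)*(c + 4)*(c - 3)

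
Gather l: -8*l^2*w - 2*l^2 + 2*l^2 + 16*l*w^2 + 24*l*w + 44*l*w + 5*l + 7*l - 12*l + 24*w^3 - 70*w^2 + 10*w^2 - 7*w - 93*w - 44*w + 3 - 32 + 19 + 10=-8*l^2*w + l*(16*w^2 + 68*w) + 24*w^3 - 60*w^2 - 144*w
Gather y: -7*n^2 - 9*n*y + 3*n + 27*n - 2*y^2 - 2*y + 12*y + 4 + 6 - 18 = -7*n^2 + 30*n - 2*y^2 + y*(10 - 9*n) - 8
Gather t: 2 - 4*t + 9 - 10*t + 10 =21 - 14*t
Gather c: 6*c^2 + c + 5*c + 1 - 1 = 6*c^2 + 6*c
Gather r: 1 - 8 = -7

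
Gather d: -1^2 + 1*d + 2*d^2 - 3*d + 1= 2*d^2 - 2*d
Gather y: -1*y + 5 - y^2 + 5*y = -y^2 + 4*y + 5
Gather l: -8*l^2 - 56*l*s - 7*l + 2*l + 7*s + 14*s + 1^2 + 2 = -8*l^2 + l*(-56*s - 5) + 21*s + 3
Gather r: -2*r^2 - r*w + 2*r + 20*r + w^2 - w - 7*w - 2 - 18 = -2*r^2 + r*(22 - w) + w^2 - 8*w - 20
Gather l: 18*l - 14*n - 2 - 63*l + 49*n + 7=-45*l + 35*n + 5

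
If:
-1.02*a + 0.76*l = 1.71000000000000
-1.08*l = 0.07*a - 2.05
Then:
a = -0.25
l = 1.91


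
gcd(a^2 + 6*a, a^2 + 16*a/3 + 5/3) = 1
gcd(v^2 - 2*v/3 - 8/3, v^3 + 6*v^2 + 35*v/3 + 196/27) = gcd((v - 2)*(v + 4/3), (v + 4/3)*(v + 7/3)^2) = v + 4/3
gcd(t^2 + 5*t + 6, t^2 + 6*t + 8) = t + 2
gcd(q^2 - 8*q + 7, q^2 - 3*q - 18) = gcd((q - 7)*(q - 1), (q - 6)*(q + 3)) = 1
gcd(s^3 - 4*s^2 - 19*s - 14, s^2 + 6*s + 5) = s + 1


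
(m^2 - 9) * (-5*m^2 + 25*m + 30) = -5*m^4 + 25*m^3 + 75*m^2 - 225*m - 270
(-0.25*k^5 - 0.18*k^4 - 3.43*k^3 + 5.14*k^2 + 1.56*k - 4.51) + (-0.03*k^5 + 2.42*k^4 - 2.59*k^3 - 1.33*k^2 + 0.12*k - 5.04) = -0.28*k^5 + 2.24*k^4 - 6.02*k^3 + 3.81*k^2 + 1.68*k - 9.55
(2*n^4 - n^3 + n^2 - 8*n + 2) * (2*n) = 4*n^5 - 2*n^4 + 2*n^3 - 16*n^2 + 4*n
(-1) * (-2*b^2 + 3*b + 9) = 2*b^2 - 3*b - 9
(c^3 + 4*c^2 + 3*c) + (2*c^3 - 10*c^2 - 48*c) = 3*c^3 - 6*c^2 - 45*c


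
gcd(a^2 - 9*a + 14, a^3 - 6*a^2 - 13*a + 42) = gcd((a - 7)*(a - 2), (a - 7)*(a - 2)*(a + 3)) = a^2 - 9*a + 14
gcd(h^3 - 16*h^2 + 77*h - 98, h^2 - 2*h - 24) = 1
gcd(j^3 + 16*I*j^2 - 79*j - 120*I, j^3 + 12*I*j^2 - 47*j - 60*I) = j^2 + 8*I*j - 15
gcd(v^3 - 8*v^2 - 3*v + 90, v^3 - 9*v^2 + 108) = v^2 - 3*v - 18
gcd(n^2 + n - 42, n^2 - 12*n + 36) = n - 6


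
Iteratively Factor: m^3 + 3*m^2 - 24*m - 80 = (m + 4)*(m^2 - m - 20) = (m - 5)*(m + 4)*(m + 4)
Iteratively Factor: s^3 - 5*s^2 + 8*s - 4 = (s - 2)*(s^2 - 3*s + 2) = (s - 2)*(s - 1)*(s - 2)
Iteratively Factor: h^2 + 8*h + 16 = (h + 4)*(h + 4)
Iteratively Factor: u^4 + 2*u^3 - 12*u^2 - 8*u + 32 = (u - 2)*(u^3 + 4*u^2 - 4*u - 16) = (u - 2)*(u + 4)*(u^2 - 4) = (u - 2)^2*(u + 4)*(u + 2)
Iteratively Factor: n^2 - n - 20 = (n - 5)*(n + 4)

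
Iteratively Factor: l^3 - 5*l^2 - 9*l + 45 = (l - 3)*(l^2 - 2*l - 15) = (l - 5)*(l - 3)*(l + 3)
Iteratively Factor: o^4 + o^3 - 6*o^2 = (o)*(o^3 + o^2 - 6*o) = o*(o - 2)*(o^2 + 3*o) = o*(o - 2)*(o + 3)*(o)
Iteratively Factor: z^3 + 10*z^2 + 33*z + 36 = (z + 4)*(z^2 + 6*z + 9) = (z + 3)*(z + 4)*(z + 3)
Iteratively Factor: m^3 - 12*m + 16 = (m + 4)*(m^2 - 4*m + 4) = (m - 2)*(m + 4)*(m - 2)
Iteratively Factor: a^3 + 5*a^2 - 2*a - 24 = (a - 2)*(a^2 + 7*a + 12) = (a - 2)*(a + 4)*(a + 3)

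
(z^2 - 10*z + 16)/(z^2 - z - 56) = (z - 2)/(z + 7)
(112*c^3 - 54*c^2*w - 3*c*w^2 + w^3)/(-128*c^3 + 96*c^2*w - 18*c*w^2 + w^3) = (7*c + w)/(-8*c + w)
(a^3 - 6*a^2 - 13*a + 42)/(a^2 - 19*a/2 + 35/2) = 2*(a^2 + a - 6)/(2*a - 5)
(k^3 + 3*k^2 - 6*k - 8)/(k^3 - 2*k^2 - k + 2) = (k + 4)/(k - 1)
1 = 1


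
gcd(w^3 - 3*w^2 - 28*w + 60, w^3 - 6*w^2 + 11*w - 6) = w - 2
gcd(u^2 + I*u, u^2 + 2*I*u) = u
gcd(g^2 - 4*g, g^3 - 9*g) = g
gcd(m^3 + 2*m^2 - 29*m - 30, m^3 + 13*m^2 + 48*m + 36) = m^2 + 7*m + 6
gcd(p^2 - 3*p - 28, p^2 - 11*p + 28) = p - 7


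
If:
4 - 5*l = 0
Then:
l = 4/5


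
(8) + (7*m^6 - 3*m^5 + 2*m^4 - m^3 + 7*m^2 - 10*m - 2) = 7*m^6 - 3*m^5 + 2*m^4 - m^3 + 7*m^2 - 10*m + 6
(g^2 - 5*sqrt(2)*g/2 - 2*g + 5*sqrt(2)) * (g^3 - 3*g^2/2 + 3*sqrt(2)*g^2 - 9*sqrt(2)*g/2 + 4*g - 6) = g^5 - 7*g^4/2 + sqrt(2)*g^4/2 - 8*g^3 - 7*sqrt(2)*g^3/4 - 17*sqrt(2)*g^2/2 + 77*g^2/2 - 33*g + 35*sqrt(2)*g - 30*sqrt(2)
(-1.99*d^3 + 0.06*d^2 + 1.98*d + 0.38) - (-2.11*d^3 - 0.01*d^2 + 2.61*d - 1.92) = 0.12*d^3 + 0.07*d^2 - 0.63*d + 2.3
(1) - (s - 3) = 4 - s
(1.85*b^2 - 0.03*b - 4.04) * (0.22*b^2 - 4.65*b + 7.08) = 0.407*b^4 - 8.6091*b^3 + 12.3487*b^2 + 18.5736*b - 28.6032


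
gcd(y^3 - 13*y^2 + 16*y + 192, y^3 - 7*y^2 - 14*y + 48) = y^2 - 5*y - 24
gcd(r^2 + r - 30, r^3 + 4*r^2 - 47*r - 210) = r + 6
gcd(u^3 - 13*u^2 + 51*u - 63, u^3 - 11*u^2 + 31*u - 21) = u^2 - 10*u + 21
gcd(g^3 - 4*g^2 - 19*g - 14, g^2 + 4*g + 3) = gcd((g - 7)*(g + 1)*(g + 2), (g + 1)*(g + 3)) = g + 1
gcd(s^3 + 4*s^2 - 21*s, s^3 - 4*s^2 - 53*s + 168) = s^2 + 4*s - 21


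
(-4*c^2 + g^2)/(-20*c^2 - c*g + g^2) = (4*c^2 - g^2)/(20*c^2 + c*g - g^2)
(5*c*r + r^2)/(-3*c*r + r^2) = (5*c + r)/(-3*c + r)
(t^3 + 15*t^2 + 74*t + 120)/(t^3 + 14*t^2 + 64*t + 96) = (t + 5)/(t + 4)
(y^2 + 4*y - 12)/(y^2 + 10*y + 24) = (y - 2)/(y + 4)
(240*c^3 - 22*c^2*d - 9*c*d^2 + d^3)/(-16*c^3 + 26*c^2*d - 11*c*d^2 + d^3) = (-30*c^2 - c*d + d^2)/(2*c^2 - 3*c*d + d^2)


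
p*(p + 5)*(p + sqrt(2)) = p^3 + sqrt(2)*p^2 + 5*p^2 + 5*sqrt(2)*p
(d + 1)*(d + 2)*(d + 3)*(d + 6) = d^4 + 12*d^3 + 47*d^2 + 72*d + 36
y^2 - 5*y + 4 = (y - 4)*(y - 1)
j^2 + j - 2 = (j - 1)*(j + 2)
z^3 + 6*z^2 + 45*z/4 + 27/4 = (z + 3/2)^2*(z + 3)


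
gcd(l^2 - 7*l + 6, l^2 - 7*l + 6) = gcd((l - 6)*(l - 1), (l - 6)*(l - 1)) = l^2 - 7*l + 6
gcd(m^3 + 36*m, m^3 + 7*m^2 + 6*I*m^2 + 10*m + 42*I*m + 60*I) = m + 6*I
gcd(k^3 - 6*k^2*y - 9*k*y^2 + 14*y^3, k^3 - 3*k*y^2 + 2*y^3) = -k^2 - k*y + 2*y^2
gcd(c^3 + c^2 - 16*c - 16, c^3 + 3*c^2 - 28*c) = c - 4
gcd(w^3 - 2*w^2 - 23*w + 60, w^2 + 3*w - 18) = w - 3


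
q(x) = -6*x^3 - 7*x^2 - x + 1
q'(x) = -18*x^2 - 14*x - 1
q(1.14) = -18.13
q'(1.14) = -40.35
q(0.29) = -0.03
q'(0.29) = -6.57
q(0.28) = 0.04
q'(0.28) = -6.33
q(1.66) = -47.39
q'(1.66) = -73.84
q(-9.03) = 3857.13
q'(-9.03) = -1342.32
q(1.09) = -16.18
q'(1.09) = -37.65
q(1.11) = -16.94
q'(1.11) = -38.72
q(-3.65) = 203.16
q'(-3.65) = -189.70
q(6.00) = -1553.00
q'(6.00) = -733.00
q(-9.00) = 3817.00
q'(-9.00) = -1333.00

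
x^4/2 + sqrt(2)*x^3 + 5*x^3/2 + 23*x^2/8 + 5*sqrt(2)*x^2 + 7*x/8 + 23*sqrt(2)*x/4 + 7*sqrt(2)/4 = (x/2 + 1/2)*(x + 1/2)*(x + 7/2)*(x + 2*sqrt(2))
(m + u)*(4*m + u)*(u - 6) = 4*m^2*u - 24*m^2 + 5*m*u^2 - 30*m*u + u^3 - 6*u^2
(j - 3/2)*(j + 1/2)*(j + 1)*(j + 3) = j^4 + 3*j^3 - 7*j^2/4 - 6*j - 9/4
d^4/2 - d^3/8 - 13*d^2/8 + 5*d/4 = d*(d/2 + 1)*(d - 5/4)*(d - 1)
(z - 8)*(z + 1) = z^2 - 7*z - 8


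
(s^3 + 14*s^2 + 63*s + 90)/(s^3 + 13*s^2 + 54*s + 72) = (s + 5)/(s + 4)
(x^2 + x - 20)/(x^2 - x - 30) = (x - 4)/(x - 6)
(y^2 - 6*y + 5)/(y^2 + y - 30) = (y - 1)/(y + 6)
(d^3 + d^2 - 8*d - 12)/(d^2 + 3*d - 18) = (d^2 + 4*d + 4)/(d + 6)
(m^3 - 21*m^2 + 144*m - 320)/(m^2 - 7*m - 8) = (m^2 - 13*m + 40)/(m + 1)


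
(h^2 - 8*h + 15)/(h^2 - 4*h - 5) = (h - 3)/(h + 1)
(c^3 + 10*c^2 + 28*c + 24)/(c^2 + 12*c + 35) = (c^3 + 10*c^2 + 28*c + 24)/(c^2 + 12*c + 35)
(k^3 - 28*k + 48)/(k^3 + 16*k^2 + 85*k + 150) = (k^2 - 6*k + 8)/(k^2 + 10*k + 25)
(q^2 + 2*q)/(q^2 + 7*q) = (q + 2)/(q + 7)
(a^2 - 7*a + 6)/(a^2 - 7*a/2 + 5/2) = 2*(a - 6)/(2*a - 5)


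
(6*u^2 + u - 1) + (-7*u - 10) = 6*u^2 - 6*u - 11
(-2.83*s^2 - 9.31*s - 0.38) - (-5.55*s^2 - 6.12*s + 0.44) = 2.72*s^2 - 3.19*s - 0.82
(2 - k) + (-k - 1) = 1 - 2*k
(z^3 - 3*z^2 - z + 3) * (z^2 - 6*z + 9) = z^5 - 9*z^4 + 26*z^3 - 18*z^2 - 27*z + 27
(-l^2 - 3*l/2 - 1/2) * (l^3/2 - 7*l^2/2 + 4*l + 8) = -l^5/2 + 11*l^4/4 + l^3 - 49*l^2/4 - 14*l - 4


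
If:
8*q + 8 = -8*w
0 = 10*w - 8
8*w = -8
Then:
No Solution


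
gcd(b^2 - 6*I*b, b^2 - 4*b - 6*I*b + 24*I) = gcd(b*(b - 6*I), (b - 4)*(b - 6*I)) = b - 6*I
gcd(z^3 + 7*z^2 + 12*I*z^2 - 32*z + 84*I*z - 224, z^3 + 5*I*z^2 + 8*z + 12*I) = 1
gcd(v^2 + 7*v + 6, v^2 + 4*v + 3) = v + 1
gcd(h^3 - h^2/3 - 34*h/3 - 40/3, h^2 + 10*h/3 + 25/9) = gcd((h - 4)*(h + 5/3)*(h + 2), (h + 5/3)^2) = h + 5/3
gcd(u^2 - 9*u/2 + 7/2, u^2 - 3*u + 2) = u - 1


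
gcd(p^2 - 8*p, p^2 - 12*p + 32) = p - 8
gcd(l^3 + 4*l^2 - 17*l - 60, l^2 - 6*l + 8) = l - 4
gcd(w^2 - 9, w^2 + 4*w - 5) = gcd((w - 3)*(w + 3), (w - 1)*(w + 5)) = 1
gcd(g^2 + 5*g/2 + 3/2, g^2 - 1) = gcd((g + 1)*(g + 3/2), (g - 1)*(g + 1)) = g + 1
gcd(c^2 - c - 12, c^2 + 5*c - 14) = 1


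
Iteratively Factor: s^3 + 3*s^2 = (s + 3)*(s^2) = s*(s + 3)*(s)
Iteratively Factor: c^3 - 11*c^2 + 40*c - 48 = (c - 4)*(c^2 - 7*c + 12) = (c - 4)*(c - 3)*(c - 4)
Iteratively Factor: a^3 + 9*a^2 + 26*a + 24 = (a + 3)*(a^2 + 6*a + 8) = (a + 2)*(a + 3)*(a + 4)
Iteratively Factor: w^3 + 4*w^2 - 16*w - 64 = (w - 4)*(w^2 + 8*w + 16) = (w - 4)*(w + 4)*(w + 4)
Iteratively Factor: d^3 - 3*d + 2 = (d - 1)*(d^2 + d - 2) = (d - 1)^2*(d + 2)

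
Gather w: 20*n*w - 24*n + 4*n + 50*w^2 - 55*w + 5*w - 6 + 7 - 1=-20*n + 50*w^2 + w*(20*n - 50)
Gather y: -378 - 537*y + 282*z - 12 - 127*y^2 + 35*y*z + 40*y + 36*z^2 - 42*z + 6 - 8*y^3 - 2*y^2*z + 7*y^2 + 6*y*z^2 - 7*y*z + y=-8*y^3 + y^2*(-2*z - 120) + y*(6*z^2 + 28*z - 496) + 36*z^2 + 240*z - 384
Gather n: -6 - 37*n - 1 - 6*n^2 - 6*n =-6*n^2 - 43*n - 7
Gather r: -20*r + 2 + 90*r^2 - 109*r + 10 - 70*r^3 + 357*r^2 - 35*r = -70*r^3 + 447*r^2 - 164*r + 12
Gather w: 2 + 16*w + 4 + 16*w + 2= 32*w + 8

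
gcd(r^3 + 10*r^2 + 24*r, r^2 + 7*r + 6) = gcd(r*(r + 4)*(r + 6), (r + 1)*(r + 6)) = r + 6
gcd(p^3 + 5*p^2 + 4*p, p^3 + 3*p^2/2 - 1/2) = p + 1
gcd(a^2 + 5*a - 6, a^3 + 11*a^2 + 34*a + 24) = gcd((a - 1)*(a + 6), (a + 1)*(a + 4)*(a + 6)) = a + 6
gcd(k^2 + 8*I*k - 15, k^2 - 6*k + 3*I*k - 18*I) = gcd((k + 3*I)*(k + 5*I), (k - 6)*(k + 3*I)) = k + 3*I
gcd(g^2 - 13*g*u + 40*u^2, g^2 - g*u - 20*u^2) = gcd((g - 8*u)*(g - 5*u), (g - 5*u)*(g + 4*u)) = -g + 5*u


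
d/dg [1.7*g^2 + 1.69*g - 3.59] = 3.4*g + 1.69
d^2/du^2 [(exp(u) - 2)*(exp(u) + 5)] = (4*exp(u) + 3)*exp(u)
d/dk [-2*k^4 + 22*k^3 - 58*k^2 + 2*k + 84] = -8*k^3 + 66*k^2 - 116*k + 2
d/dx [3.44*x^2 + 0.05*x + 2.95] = 6.88*x + 0.05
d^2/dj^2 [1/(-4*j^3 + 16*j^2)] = ((j - 4)*(3*j - 4) - (3*j - 8)^2)/(2*j^4*(j - 4)^3)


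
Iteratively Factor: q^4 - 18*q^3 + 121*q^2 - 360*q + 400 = (q - 5)*(q^3 - 13*q^2 + 56*q - 80) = (q - 5)*(q - 4)*(q^2 - 9*q + 20) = (q - 5)^2*(q - 4)*(q - 4)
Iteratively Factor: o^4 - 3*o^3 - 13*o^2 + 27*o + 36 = (o + 1)*(o^3 - 4*o^2 - 9*o + 36) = (o - 3)*(o + 1)*(o^2 - o - 12) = (o - 4)*(o - 3)*(o + 1)*(o + 3)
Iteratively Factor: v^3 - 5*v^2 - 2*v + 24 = (v - 3)*(v^2 - 2*v - 8) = (v - 3)*(v + 2)*(v - 4)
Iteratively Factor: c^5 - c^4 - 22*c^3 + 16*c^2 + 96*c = (c - 4)*(c^4 + 3*c^3 - 10*c^2 - 24*c) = (c - 4)*(c - 3)*(c^3 + 6*c^2 + 8*c) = (c - 4)*(c - 3)*(c + 4)*(c^2 + 2*c) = (c - 4)*(c - 3)*(c + 2)*(c + 4)*(c)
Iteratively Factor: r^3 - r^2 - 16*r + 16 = (r + 4)*(r^2 - 5*r + 4) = (r - 4)*(r + 4)*(r - 1)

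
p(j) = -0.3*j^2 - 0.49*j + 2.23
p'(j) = -0.6*j - 0.49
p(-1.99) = 2.02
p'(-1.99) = 0.70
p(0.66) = 1.78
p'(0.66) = -0.89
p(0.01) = 2.23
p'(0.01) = -0.50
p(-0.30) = 2.35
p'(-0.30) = -0.31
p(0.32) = 2.04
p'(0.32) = -0.68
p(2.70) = -1.28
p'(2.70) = -2.11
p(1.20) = 1.21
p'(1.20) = -1.21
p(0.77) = 1.67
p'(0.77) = -0.95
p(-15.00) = -57.92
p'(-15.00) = 8.51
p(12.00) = -46.85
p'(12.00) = -7.69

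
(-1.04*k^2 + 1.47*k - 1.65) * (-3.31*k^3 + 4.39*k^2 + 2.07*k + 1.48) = 3.4424*k^5 - 9.4313*k^4 + 9.762*k^3 - 5.7398*k^2 - 1.2399*k - 2.442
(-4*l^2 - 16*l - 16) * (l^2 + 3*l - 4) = -4*l^4 - 28*l^3 - 48*l^2 + 16*l + 64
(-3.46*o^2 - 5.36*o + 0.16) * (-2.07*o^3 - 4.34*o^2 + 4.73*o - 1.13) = 7.1622*o^5 + 26.1116*o^4 + 6.5654*o^3 - 22.1374*o^2 + 6.8136*o - 0.1808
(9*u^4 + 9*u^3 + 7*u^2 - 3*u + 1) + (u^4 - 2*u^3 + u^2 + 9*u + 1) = 10*u^4 + 7*u^3 + 8*u^2 + 6*u + 2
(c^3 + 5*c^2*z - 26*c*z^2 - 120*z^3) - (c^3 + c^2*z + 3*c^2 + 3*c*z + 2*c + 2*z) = 4*c^2*z - 3*c^2 - 26*c*z^2 - 3*c*z - 2*c - 120*z^3 - 2*z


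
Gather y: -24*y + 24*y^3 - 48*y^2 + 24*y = 24*y^3 - 48*y^2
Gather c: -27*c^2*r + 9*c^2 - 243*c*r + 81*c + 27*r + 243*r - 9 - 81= c^2*(9 - 27*r) + c*(81 - 243*r) + 270*r - 90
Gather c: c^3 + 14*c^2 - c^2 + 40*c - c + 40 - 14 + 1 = c^3 + 13*c^2 + 39*c + 27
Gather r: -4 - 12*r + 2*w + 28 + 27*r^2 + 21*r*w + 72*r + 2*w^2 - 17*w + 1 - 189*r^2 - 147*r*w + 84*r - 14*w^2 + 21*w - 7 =-162*r^2 + r*(144 - 126*w) - 12*w^2 + 6*w + 18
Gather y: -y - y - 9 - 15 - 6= -2*y - 30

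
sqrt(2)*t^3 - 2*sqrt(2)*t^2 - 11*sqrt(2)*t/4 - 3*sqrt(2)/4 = (t - 3)*(t + 1/2)*(sqrt(2)*t + sqrt(2)/2)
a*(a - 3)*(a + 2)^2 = a^4 + a^3 - 8*a^2 - 12*a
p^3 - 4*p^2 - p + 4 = (p - 4)*(p - 1)*(p + 1)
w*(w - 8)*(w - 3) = w^3 - 11*w^2 + 24*w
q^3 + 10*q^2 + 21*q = q*(q + 3)*(q + 7)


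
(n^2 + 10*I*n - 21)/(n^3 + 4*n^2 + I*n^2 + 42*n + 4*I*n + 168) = (n + 3*I)/(n^2 + n*(4 - 6*I) - 24*I)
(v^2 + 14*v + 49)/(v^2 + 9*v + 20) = (v^2 + 14*v + 49)/(v^2 + 9*v + 20)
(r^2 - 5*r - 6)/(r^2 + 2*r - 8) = (r^2 - 5*r - 6)/(r^2 + 2*r - 8)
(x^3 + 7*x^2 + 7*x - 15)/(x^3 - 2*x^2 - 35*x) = (x^2 + 2*x - 3)/(x*(x - 7))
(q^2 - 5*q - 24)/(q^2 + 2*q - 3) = (q - 8)/(q - 1)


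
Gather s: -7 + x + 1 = x - 6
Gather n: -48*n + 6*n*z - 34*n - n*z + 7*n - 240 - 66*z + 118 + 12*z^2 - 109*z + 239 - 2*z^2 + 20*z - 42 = n*(5*z - 75) + 10*z^2 - 155*z + 75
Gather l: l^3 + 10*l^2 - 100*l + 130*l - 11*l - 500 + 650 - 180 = l^3 + 10*l^2 + 19*l - 30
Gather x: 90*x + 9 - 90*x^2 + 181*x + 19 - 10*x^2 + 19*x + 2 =-100*x^2 + 290*x + 30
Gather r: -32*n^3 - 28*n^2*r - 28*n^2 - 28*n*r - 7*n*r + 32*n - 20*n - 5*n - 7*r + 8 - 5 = -32*n^3 - 28*n^2 + 7*n + r*(-28*n^2 - 35*n - 7) + 3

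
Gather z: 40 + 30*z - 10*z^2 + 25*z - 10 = -10*z^2 + 55*z + 30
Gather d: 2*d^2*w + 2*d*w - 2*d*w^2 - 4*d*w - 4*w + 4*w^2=2*d^2*w + d*(-2*w^2 - 2*w) + 4*w^2 - 4*w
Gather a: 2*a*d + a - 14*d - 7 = a*(2*d + 1) - 14*d - 7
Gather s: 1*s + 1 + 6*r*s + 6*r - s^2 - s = 6*r*s + 6*r - s^2 + 1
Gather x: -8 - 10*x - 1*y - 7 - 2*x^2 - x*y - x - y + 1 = -2*x^2 + x*(-y - 11) - 2*y - 14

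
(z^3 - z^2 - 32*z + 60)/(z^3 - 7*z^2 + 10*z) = (z + 6)/z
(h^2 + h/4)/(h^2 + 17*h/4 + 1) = h/(h + 4)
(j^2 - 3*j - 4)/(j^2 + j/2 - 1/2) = 2*(j - 4)/(2*j - 1)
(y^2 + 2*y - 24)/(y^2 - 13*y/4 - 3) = 4*(y + 6)/(4*y + 3)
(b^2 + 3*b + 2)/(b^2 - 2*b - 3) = (b + 2)/(b - 3)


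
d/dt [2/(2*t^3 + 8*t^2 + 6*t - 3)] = 4*(-3*t^2 - 8*t - 3)/(2*t^3 + 8*t^2 + 6*t - 3)^2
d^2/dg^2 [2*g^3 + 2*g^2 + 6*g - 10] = 12*g + 4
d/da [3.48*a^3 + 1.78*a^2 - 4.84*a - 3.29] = 10.44*a^2 + 3.56*a - 4.84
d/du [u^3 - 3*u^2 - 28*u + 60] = 3*u^2 - 6*u - 28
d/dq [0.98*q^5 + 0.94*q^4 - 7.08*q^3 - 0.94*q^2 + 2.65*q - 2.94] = 4.9*q^4 + 3.76*q^3 - 21.24*q^2 - 1.88*q + 2.65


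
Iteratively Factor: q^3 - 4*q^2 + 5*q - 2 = (q - 1)*(q^2 - 3*q + 2) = (q - 2)*(q - 1)*(q - 1)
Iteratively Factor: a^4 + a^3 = (a)*(a^3 + a^2) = a^2*(a^2 + a) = a^3*(a + 1)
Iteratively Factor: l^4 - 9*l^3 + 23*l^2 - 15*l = (l - 3)*(l^3 - 6*l^2 + 5*l) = (l - 3)*(l - 1)*(l^2 - 5*l) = (l - 5)*(l - 3)*(l - 1)*(l)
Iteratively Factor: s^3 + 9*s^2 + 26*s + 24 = (s + 3)*(s^2 + 6*s + 8) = (s + 2)*(s + 3)*(s + 4)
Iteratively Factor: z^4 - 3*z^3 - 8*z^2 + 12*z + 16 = (z - 2)*(z^3 - z^2 - 10*z - 8) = (z - 4)*(z - 2)*(z^2 + 3*z + 2) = (z - 4)*(z - 2)*(z + 2)*(z + 1)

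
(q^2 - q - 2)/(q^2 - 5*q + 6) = (q + 1)/(q - 3)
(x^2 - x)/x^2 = (x - 1)/x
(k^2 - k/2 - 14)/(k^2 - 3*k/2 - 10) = (2*k + 7)/(2*k + 5)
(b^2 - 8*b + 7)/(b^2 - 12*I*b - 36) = (-b^2 + 8*b - 7)/(-b^2 + 12*I*b + 36)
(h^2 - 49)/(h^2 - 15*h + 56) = (h + 7)/(h - 8)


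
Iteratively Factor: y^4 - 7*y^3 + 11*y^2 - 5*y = (y - 1)*(y^3 - 6*y^2 + 5*y) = (y - 5)*(y - 1)*(y^2 - y) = y*(y - 5)*(y - 1)*(y - 1)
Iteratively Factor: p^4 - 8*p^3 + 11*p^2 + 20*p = (p)*(p^3 - 8*p^2 + 11*p + 20) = p*(p + 1)*(p^2 - 9*p + 20) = p*(p - 4)*(p + 1)*(p - 5)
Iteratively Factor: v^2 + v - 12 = (v - 3)*(v + 4)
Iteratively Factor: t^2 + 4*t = (t + 4)*(t)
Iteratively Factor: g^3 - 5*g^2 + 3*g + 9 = (g - 3)*(g^2 - 2*g - 3) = (g - 3)*(g + 1)*(g - 3)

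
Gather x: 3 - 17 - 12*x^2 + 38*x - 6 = -12*x^2 + 38*x - 20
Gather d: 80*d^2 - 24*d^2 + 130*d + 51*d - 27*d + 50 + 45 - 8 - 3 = 56*d^2 + 154*d + 84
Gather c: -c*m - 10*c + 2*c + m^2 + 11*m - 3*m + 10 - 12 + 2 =c*(-m - 8) + m^2 + 8*m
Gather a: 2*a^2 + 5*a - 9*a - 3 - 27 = 2*a^2 - 4*a - 30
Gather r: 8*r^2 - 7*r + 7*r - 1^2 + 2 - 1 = 8*r^2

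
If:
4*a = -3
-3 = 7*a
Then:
No Solution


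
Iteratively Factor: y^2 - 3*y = (y - 3)*(y)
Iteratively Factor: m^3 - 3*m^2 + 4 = (m - 2)*(m^2 - m - 2) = (m - 2)*(m + 1)*(m - 2)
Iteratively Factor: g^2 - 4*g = (g)*(g - 4)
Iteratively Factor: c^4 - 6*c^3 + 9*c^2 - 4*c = (c - 4)*(c^3 - 2*c^2 + c) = c*(c - 4)*(c^2 - 2*c + 1) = c*(c - 4)*(c - 1)*(c - 1)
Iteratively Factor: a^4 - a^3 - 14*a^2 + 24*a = (a - 2)*(a^3 + a^2 - 12*a) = a*(a - 2)*(a^2 + a - 12) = a*(a - 2)*(a + 4)*(a - 3)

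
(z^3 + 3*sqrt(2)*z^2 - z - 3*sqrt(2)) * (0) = 0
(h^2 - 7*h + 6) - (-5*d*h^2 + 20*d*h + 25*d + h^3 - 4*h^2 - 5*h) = 5*d*h^2 - 20*d*h - 25*d - h^3 + 5*h^2 - 2*h + 6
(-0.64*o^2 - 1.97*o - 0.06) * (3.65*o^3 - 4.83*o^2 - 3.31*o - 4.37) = -2.336*o^5 - 4.0993*o^4 + 11.4145*o^3 + 9.6073*o^2 + 8.8075*o + 0.2622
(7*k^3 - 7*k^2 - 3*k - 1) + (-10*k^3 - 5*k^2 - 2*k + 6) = -3*k^3 - 12*k^2 - 5*k + 5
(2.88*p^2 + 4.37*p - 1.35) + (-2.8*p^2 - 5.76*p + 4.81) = 0.0800000000000001*p^2 - 1.39*p + 3.46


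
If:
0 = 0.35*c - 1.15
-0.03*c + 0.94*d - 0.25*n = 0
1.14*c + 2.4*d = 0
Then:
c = 3.29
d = -1.56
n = -6.26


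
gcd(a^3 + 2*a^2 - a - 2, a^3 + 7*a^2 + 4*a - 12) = a^2 + a - 2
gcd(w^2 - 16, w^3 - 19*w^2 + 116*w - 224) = w - 4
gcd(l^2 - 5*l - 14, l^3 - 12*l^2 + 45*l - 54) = 1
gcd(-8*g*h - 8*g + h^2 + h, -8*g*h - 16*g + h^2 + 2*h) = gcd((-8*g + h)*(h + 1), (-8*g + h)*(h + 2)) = 8*g - h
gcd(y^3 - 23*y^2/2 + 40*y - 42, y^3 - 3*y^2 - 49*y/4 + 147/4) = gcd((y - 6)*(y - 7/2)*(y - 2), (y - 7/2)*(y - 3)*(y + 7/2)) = y - 7/2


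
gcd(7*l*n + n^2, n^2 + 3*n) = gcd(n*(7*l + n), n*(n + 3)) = n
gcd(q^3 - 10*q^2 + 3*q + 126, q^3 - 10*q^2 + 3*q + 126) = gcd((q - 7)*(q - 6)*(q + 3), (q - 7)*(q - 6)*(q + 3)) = q^3 - 10*q^2 + 3*q + 126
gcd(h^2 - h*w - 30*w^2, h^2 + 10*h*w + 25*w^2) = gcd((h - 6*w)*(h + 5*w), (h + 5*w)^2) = h + 5*w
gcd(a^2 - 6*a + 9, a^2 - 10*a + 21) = a - 3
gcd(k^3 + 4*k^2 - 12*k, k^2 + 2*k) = k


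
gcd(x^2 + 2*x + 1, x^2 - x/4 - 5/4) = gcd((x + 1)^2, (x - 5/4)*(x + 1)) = x + 1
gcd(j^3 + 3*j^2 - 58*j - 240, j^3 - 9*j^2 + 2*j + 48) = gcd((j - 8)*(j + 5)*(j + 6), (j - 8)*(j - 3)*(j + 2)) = j - 8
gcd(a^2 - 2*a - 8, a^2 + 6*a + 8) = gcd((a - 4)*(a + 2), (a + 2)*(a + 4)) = a + 2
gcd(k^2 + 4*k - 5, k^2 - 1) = k - 1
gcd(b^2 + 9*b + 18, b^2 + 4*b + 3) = b + 3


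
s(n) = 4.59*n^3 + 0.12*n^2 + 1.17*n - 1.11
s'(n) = 13.77*n^2 + 0.24*n + 1.17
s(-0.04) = -1.16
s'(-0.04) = 1.18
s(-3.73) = -242.00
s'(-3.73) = 191.86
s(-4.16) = -334.34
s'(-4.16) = 238.47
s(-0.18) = -1.34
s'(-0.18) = 1.57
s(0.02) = -1.09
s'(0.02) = 1.18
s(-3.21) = -155.45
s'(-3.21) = 142.29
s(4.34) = 381.44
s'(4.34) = 261.58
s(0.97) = 4.33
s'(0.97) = 14.36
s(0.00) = -1.11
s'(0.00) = 1.17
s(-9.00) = -3348.03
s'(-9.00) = 1114.38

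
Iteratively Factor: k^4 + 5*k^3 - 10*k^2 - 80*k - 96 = (k + 4)*(k^3 + k^2 - 14*k - 24) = (k + 3)*(k + 4)*(k^2 - 2*k - 8) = (k + 2)*(k + 3)*(k + 4)*(k - 4)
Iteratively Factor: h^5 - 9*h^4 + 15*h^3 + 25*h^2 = (h)*(h^4 - 9*h^3 + 15*h^2 + 25*h) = h*(h - 5)*(h^3 - 4*h^2 - 5*h) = h^2*(h - 5)*(h^2 - 4*h - 5) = h^2*(h - 5)*(h + 1)*(h - 5)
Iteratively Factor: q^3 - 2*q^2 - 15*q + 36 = (q + 4)*(q^2 - 6*q + 9) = (q - 3)*(q + 4)*(q - 3)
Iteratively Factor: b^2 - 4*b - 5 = (b + 1)*(b - 5)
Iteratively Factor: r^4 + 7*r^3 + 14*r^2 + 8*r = (r + 1)*(r^3 + 6*r^2 + 8*r) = r*(r + 1)*(r^2 + 6*r + 8) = r*(r + 1)*(r + 4)*(r + 2)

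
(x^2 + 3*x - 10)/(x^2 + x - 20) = (x - 2)/(x - 4)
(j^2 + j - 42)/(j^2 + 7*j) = (j - 6)/j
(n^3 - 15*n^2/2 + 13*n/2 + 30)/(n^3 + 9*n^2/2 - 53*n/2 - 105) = (2*n^2 - 5*n - 12)/(2*n^2 + 19*n + 42)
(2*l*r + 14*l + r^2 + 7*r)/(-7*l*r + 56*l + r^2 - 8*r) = (2*l*r + 14*l + r^2 + 7*r)/(-7*l*r + 56*l + r^2 - 8*r)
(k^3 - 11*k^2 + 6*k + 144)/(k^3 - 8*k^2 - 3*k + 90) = (k - 8)/(k - 5)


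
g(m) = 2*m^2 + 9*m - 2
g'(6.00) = 33.00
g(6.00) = 124.00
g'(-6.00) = -15.00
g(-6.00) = 16.00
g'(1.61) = 15.44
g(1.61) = 17.67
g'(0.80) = 12.20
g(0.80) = 6.48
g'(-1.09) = 4.64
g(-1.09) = -9.43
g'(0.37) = 10.48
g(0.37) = 1.60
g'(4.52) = 27.08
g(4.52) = 79.54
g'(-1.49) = 3.04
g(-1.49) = -10.97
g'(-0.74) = 6.04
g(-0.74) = -7.56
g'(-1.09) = 4.64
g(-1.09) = -9.43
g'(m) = 4*m + 9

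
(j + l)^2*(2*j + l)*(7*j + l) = 14*j^4 + 37*j^3*l + 33*j^2*l^2 + 11*j*l^3 + l^4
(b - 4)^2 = b^2 - 8*b + 16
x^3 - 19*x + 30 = (x - 3)*(x - 2)*(x + 5)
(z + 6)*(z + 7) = z^2 + 13*z + 42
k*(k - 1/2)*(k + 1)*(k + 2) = k^4 + 5*k^3/2 + k^2/2 - k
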